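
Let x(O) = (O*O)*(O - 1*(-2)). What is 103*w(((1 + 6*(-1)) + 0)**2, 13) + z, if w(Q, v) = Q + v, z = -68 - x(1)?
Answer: 3843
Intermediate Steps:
x(O) = O**2*(2 + O) (x(O) = O**2*(O + 2) = O**2*(2 + O))
z = -71 (z = -68 - 1**2*(2 + 1) = -68 - 3 = -71)
103*w(((1 + 6*(-1)) + 0)**2, 13) + z = 103*(((1 + 6*(-1)) + 0)**2 + 13) - 71 = 103*(((1 - 6) + 0)**2 + 13) - 71 = 103*((-5 + 0)**2 + 13) - 71 = 103*((-5)**2 + 13) - 71 = 103*(25 + 13) - 71 = 103*38 - 71 = 3914 - 71 = 3843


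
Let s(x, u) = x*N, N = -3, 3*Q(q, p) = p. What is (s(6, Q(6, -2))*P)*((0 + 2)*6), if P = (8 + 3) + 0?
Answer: -2376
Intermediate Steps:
P = 11 (P = 11 + 0 = 11)
Q(q, p) = p/3
s(x, u) = -3*x (s(x, u) = x*(-3) = -3*x)
(s(6, Q(6, -2))*P)*((0 + 2)*6) = (-3*6*11)*((0 + 2)*6) = (-18*11)*(2*6) = -198*12 = -2376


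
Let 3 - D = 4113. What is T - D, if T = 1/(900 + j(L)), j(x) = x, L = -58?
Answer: 3460621/842 ≈ 4110.0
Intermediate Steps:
D = -4110 (D = 3 - 1*4113 = 3 - 4113 = -4110)
T = 1/842 (T = 1/(900 - 58) = 1/842 ≈ 0.0011876)
T - D = 1/842 - 1*(-4110) = 1/842 + 4110 = 3460621/842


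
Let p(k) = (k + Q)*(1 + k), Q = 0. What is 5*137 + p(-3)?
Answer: 691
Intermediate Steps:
p(k) = k*(1 + k) (p(k) = (k + 0)*(1 + k) = k*(1 + k))
5*137 + p(-3) = 5*137 - 3*(1 - 3) = 685 - 3*(-2) = 685 + 6 = 691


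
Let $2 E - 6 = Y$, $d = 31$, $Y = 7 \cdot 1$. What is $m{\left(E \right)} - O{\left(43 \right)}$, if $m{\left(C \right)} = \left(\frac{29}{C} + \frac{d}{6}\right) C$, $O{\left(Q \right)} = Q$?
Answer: $\frac{235}{12} \approx 19.583$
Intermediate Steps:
$Y = 7$
$E = \frac{13}{2}$ ($E = 3 + \frac{1}{2} \cdot 7 = 3 + \frac{7}{2} = \frac{13}{2} \approx 6.5$)
$m{\left(C \right)} = C \left(\frac{31}{6} + \frac{29}{C}\right)$ ($m{\left(C \right)} = \left(\frac{29}{C} + \frac{31}{6}\right) C = \left(\frac{31}{6} + \frac{29}{C}\right) C = C \left(\frac{31}{6} + \frac{29}{C}\right)$)
$m{\left(E \right)} - O{\left(43 \right)} = \left(29 + \frac{31}{6} \cdot \frac{13}{2}\right) - 43 = \left(29 + \frac{403}{12}\right) - 43 = \frac{751}{12} - 43 = \frac{235}{12}$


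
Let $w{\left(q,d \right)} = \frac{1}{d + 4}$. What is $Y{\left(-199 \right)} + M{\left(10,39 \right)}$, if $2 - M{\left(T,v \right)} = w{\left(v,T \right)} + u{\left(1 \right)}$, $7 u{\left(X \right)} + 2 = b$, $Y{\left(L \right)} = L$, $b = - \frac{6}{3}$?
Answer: $- \frac{393}{2} \approx -196.5$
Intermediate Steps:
$b = -2$ ($b = \left(-6\right) \frac{1}{3} = -2$)
$u{\left(X \right)} = - \frac{4}{7}$ ($u{\left(X \right)} = - \frac{2}{7} + \frac{1}{7} \left(-2\right) = - \frac{2}{7} - \frac{2}{7} = - \frac{4}{7}$)
$w{\left(q,d \right)} = \frac{1}{4 + d}$
$M{\left(T,v \right)} = \frac{18}{7} - \frac{1}{4 + T}$ ($M{\left(T,v \right)} = 2 - \left(\frac{1}{4 + T} - \frac{4}{7}\right) = 2 - \left(- \frac{4}{7} + \frac{1}{4 + T}\right) = 2 + \left(\frac{4}{7} - \frac{1}{4 + T}\right) = \frac{18}{7} - \frac{1}{4 + T}$)
$Y{\left(-199 \right)} + M{\left(10,39 \right)} = -199 + \frac{65 + 18 \cdot 10}{7 \left(4 + 10\right)} = -199 + \frac{65 + 180}{7 \cdot 14} = -199 + \frac{1}{7} \cdot \frac{1}{14} \cdot 245 = -199 + \frac{5}{2} = - \frac{393}{2}$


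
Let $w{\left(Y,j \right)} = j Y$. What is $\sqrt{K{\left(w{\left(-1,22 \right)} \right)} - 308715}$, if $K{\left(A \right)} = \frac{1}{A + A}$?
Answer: $\frac{i \sqrt{149418071}}{22} \approx 555.62 i$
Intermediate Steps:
$w{\left(Y,j \right)} = Y j$
$K{\left(A \right)} = \frac{1}{2 A}$
$\sqrt{K{\left(w{\left(-1,22 \right)} \right)} - 308715} = \sqrt{\frac{1}{2 \left(\left(-1\right) 22\right)} - 308715} = \sqrt{\frac{1}{2 \left(-22\right)} - 308715} = \sqrt{\frac{1}{2} \left(- \frac{1}{22}\right) - 308715} = \sqrt{- \frac{1}{44} - 308715} = \sqrt{- \frac{13583461}{44}} = \frac{i \sqrt{149418071}}{22}$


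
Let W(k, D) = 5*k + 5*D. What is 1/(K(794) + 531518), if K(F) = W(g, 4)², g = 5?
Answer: 1/533543 ≈ 1.8743e-6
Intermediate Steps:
W(k, D) = 5*D + 5*k
K(F) = 2025 (K(F) = (5*4 + 5*5)² = (20 + 25)² = 45² = 2025)
1/(K(794) + 531518) = 1/(2025 + 531518) = 1/533543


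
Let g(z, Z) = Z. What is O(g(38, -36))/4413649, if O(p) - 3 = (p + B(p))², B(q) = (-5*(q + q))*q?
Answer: 168896019/4413649 ≈ 38.267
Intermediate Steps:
B(q) = -10*q² (B(q) = (-10*q)*q = -10*q²)
O(p) = 3 + (p - 10*p²)²
O(g(38, -36))/4413649 = (3 + (-36)²*(-1 + 10*(-36))²)/4413649 = (3 + 1296*(-1 - 360)²)*(1/4413649) = (3 + 1296*(-361)²)*(1/4413649) = (3 + 1296*130321)*(1/4413649) = (3 + 168896016)*(1/4413649) = 168896019*(1/4413649) = 168896019/4413649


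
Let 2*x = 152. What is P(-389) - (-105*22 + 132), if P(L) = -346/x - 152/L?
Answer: 32133675/14782 ≈ 2173.8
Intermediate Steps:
x = 76 (x = (1/2)*152 = 76)
P(L) = -173/38 - 152/L (P(L) = -346/76 - 152/L = -346*1/76 - 152/L = -173/38 - 152/L)
P(-389) - (-105*22 + 132) = (-173/38 - 152/(-389)) - (-105*22 + 132) = (-173/38 - 152*(-1/389)) - (-2310 + 132) = (-173/38 + 152/389) - 1*(-2178) = -61521/14782 + 2178 = 32133675/14782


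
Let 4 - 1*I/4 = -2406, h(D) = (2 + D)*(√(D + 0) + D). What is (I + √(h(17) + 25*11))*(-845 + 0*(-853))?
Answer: -8145800 - 845*√(598 + 19*√17) ≈ -8.1678e+6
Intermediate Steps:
h(D) = (2 + D)*(D + √D) (h(D) = (2 + D)*(√D + D) = (2 + D)*(D + √D))
I = 9640 (I = 16 - 4*(-2406) = 16 + 9624 = 9640)
(I + √(h(17) + 25*11))*(-845 + 0*(-853)) = (9640 + √((17² + 17^(3/2) + 2*17 + 2*√17) + 25*11))*(-845 + 0*(-853)) = (9640 + √((289 + 17*√17 + 34 + 2*√17) + 275))*(-845 + 0) = (9640 + √((323 + 19*√17) + 275))*(-845) = (9640 + √(598 + 19*√17))*(-845) = -8145800 - 845*√(598 + 19*√17)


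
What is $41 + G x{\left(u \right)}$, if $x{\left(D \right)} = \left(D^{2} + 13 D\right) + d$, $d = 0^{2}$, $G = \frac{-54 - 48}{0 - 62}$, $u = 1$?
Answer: $\frac{1985}{31} \approx 64.032$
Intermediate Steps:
$G = \frac{51}{31}$ ($G = - \frac{102}{-62} = \left(-102\right) \left(- \frac{1}{62}\right) = \frac{51}{31} \approx 1.6452$)
$d = 0$
$x{\left(D \right)} = D^{2} + 13 D$ ($x{\left(D \right)} = \left(D^{2} + 13 D\right) + 0 = D^{2} + 13 D$)
$41 + G x{\left(u \right)} = 41 + \frac{51 \cdot 1 \left(13 + 1\right)}{31} = 41 + \frac{51 \cdot 1 \cdot 14}{31} = 41 + \frac{51}{31} \cdot 14 = 41 + \frac{714}{31} = \frac{1985}{31}$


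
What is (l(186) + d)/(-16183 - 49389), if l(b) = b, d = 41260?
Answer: -20723/32786 ≈ -0.63207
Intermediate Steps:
(l(186) + d)/(-16183 - 49389) = (186 + 41260)/(-16183 - 49389) = 41446/(-65572) = 41446*(-1/65572) = -20723/32786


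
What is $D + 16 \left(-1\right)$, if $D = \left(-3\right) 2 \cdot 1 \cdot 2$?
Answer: $-28$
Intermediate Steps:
$D = -12$ ($D = \left(-6\right) 2 = -12$)
$D + 16 \left(-1\right) = -12 + 16 \left(-1\right) = -12 - 16 = -28$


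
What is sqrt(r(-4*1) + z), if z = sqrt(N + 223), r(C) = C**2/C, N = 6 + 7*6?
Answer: sqrt(-4 + sqrt(271)) ≈ 3.5302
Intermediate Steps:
N = 48 (N = 6 + 42 = 48)
r(C) = C
z = sqrt(271) (z = sqrt(48 + 223) = sqrt(271) ≈ 16.462)
sqrt(r(-4*1) + z) = sqrt(-4*1 + sqrt(271)) = sqrt(-4 + sqrt(271))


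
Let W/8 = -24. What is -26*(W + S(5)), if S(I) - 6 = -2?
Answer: 4888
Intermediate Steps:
W = -192 (W = 8*(-24) = -192)
S(I) = 4 (S(I) = 6 - 2 = 4)
-26*(W + S(5)) = -26*(-192 + 4) = -26*(-188) = 4888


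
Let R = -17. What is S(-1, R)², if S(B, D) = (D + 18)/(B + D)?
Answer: 1/324 ≈ 0.0030864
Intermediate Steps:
S(B, D) = (18 + D)/(B + D)
S(-1, R)² = ((18 - 17)/(-1 - 17))² = (1/(-18))² = (-1/18*1)² = (-1/18)² = 1/324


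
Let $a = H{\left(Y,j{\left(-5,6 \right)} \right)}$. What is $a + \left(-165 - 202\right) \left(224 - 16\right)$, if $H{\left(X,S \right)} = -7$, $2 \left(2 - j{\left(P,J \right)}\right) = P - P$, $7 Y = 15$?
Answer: $-76343$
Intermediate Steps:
$Y = \frac{15}{7}$ ($Y = \frac{1}{7} \cdot 15 = \frac{15}{7} \approx 2.1429$)
$j{\left(P,J \right)} = 2$ ($j{\left(P,J \right)} = 2 - \frac{P - P}{2} = 2 - 0 = 2 + 0 = 2$)
$a = -7$
$a + \left(-165 - 202\right) \left(224 - 16\right) = -7 + \left(-165 - 202\right) \left(224 - 16\right) = -7 - 367 \left(224 - 16\right) = -7 - 76336 = -76343$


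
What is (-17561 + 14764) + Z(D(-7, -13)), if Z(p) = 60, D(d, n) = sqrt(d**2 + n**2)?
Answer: -2737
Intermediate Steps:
(-17561 + 14764) + Z(D(-7, -13)) = (-17561 + 14764) + 60 = -2797 + 60 = -2737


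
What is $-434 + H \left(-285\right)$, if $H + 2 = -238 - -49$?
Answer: $54001$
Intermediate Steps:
$H = -191$ ($H = -2 - 189 = -191$)
$-434 + H \left(-285\right) = -434 - -54435 = -434 + 54435 = 54001$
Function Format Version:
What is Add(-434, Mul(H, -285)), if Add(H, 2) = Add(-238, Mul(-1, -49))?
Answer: 54001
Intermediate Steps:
H = -191 (H = Add(-2, Add(-238, Mul(-1, -49))) = Add(-2, Add(-238, 49)) = Add(-2, -189) = -191)
Add(-434, Mul(H, -285)) = Add(-434, Mul(-191, -285)) = Add(-434, 54435) = 54001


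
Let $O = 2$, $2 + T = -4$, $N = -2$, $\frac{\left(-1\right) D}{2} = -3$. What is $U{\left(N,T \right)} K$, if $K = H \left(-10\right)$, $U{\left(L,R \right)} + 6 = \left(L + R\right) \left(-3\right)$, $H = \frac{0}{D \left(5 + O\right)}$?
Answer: $0$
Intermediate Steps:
$D = 6$ ($D = \left(-2\right) \left(-3\right) = 6$)
$T = -6$ ($T = -2 - 4 = -6$)
$H = 0$ ($H = \frac{0}{6 \left(5 + 2\right)} = \frac{0}{6 \cdot 7} = \frac{0}{42} = 0 \cdot \frac{1}{42} = 0$)
$U{\left(L,R \right)} = -6 - 3 L - 3 R$ ($U{\left(L,R \right)} = -6 + \left(L + R\right) \left(-3\right) = -6 - \left(3 L + 3 R\right) = -6 - 3 L - 3 R$)
$K = 0$ ($K = 0 \left(-10\right) = 0$)
$U{\left(N,T \right)} K = \left(-6 - -6 - -18\right) 0 = \left(-6 + 6 + 18\right) 0 = 18 \cdot 0 = 0$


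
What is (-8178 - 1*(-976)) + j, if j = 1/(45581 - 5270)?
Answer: -290319821/40311 ≈ -7202.0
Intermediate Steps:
j = 1/40311 ≈ 2.4807e-5
(-8178 - 1*(-976)) + j = (-8178 - 1*(-976)) + 1/40311 = (-8178 + 976) + 1/40311 = -7202 + 1/40311 = -290319821/40311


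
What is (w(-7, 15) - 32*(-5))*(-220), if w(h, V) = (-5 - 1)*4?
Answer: -29920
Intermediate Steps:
w(h, V) = -24 (w(h, V) = -6*4 = -24)
(w(-7, 15) - 32*(-5))*(-220) = (-24 - 32*(-5))*(-220) = (-24 + 160)*(-220) = 136*(-220) = -29920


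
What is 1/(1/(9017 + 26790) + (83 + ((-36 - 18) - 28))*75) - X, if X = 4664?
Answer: -12525257457/2685526 ≈ -4664.0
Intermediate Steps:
1/(1/(9017 + 26790) + (83 + ((-36 - 18) - 28))*75) - X = 1/(1/(9017 + 26790) + (83 + ((-36 - 18) - 28))*75) - 1*4664 = 1/(1/35807 + (83 + (-54 - 28))*75) - 4664 = 1/(1/35807 + (83 - 82)*75) - 4664 = 1/(1/35807 + 1*75) - 4664 = 1/(1/35807 + 75) - 4664 = 1/(2685526/35807) - 4664 = 35807/2685526 - 4664 = -12525257457/2685526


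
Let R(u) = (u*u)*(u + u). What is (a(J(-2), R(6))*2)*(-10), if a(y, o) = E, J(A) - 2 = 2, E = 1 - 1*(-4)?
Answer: -100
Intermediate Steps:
R(u) = 2*u³ (R(u) = u²*(2*u) = 2*u³)
E = 5 (E = 1 + 4 = 5)
J(A) = 4 (J(A) = 2 + 2 = 4)
a(y, o) = 5
(a(J(-2), R(6))*2)*(-10) = (5*2)*(-10) = 10*(-10) = -100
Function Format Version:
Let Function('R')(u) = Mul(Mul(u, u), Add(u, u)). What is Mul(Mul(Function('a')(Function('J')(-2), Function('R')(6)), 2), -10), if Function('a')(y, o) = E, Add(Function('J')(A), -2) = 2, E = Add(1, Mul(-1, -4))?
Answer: -100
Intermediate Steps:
Function('R')(u) = Mul(2, Pow(u, 3)) (Function('R')(u) = Mul(Pow(u, 2), Mul(2, u)) = Mul(2, Pow(u, 3)))
E = 5 (E = Add(1, 4) = 5)
Function('J')(A) = 4 (Function('J')(A) = Add(2, 2) = 4)
Function('a')(y, o) = 5
Mul(Mul(Function('a')(Function('J')(-2), Function('R')(6)), 2), -10) = Mul(Mul(5, 2), -10) = Mul(10, -10) = -100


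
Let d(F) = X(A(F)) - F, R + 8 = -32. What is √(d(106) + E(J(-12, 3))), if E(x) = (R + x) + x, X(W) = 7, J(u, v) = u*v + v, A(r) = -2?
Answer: I*√205 ≈ 14.318*I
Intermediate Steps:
R = -40 (R = -8 - 32 = -40)
J(u, v) = v + u*v
E(x) = -40 + 2*x (E(x) = (-40 + x) + x = -40 + 2*x)
d(F) = 7 - F
√(d(106) + E(J(-12, 3))) = √((7 - 1*106) + (-40 + 2*(3*(1 - 12)))) = √((7 - 106) + (-40 + 2*(3*(-11)))) = √(-99 + (-40 + 2*(-33))) = √(-99 + (-40 - 66)) = √(-99 - 106) = √(-205) = I*√205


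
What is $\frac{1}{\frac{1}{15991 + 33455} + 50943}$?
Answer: $\frac{49446}{2518927579} \approx 1.963 \cdot 10^{-5}$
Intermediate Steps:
$\frac{1}{\frac{1}{15991 + 33455} + 50943} = \frac{1}{\frac{1}{49446} + 50943} = \frac{1}{\frac{2518927579}{49446}} = \frac{49446}{2518927579}$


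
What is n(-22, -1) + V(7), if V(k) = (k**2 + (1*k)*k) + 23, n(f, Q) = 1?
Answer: 122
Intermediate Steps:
V(k) = 23 + 2*k**2 (V(k) = (k**2 + k*k) + 23 = (k**2 + k**2) + 23 = 2*k**2 + 23 = 23 + 2*k**2)
n(-22, -1) + V(7) = 1 + (23 + 2*7**2) = 1 + (23 + 2*49) = 1 + (23 + 98) = 1 + 121 = 122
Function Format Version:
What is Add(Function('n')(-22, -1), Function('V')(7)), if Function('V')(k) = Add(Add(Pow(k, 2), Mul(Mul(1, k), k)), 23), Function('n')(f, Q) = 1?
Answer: 122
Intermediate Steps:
Function('V')(k) = Add(23, Mul(2, Pow(k, 2))) (Function('V')(k) = Add(Add(Pow(k, 2), Mul(k, k)), 23) = Add(Add(Pow(k, 2), Pow(k, 2)), 23) = Add(Mul(2, Pow(k, 2)), 23) = Add(23, Mul(2, Pow(k, 2))))
Add(Function('n')(-22, -1), Function('V')(7)) = Add(1, Add(23, Mul(2, Pow(7, 2)))) = Add(1, Add(23, Mul(2, 49))) = Add(1, Add(23, 98)) = Add(1, 121) = 122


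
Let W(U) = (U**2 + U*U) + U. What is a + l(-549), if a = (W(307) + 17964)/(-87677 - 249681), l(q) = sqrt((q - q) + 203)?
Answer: -206769/337358 + sqrt(203) ≈ 13.635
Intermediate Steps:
l(q) = sqrt(203) (l(q) = sqrt(0 + 203) = sqrt(203))
W(U) = U + 2*U**2 (W(U) = (U**2 + U**2) + U = 2*U**2 + U = U + 2*U**2)
a = -206769/337358 (a = (307*(1 + 2*307) + 17964)/(-87677 - 249681) = (307*(1 + 614) + 17964)/(-337358) = (307*615 + 17964)*(-1/337358) = (188805 + 17964)*(-1/337358) = 206769*(-1/337358) = -206769/337358 ≈ -0.61291)
a + l(-549) = -206769/337358 + sqrt(203)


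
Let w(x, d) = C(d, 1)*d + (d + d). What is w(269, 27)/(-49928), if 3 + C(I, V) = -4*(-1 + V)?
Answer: 27/49928 ≈ 0.00054078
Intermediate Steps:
C(I, V) = 1 - 4*V (C(I, V) = -3 - 4*(-1 + V) = -3 + (4 - 4*V) = 1 - 4*V)
w(x, d) = -d (w(x, d) = (1 - 4*1)*d + (d + d) = (1 - 4)*d + 2*d = -3*d + 2*d = -d)
w(269, 27)/(-49928) = -1*27/(-49928) = -27*(-1/49928) = 27/49928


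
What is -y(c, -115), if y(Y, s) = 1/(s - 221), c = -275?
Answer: 1/336 ≈ 0.0029762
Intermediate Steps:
y(Y, s) = 1/(-221 + s)
-y(c, -115) = -1/(-221 - 115) = -1/(-336) = -1*(-1/336) = 1/336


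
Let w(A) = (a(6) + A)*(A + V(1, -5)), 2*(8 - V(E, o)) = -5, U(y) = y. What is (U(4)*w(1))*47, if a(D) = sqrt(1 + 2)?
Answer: 2162 + 2162*sqrt(3) ≈ 5906.7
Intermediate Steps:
a(D) = sqrt(3)
V(E, o) = 21/2 (V(E, o) = 8 - 1/2*(-5) = 8 + 5/2 = 21/2)
w(A) = (21/2 + A)*(A + sqrt(3)) (w(A) = (sqrt(3) + A)*(A + 21/2) = (A + sqrt(3))*(21/2 + A) = (21/2 + A)*(A + sqrt(3)))
(U(4)*w(1))*47 = (4*(1**2 + (21/2)*1 + 21*sqrt(3)/2 + 1*sqrt(3)))*47 = (4*(1 + 21/2 + 21*sqrt(3)/2 + sqrt(3)))*47 = (4*(23/2 + 23*sqrt(3)/2))*47 = (46 + 46*sqrt(3))*47 = 2162 + 2162*sqrt(3)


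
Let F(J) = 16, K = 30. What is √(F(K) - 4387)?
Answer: I*√4371 ≈ 66.114*I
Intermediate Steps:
√(F(K) - 4387) = √(16 - 4387) = √(-4371) = I*√4371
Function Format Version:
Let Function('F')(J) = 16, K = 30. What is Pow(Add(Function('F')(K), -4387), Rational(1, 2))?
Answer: Mul(I, Pow(4371, Rational(1, 2))) ≈ Mul(66.114, I)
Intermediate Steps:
Pow(Add(Function('F')(K), -4387), Rational(1, 2)) = Pow(Add(16, -4387), Rational(1, 2)) = Pow(-4371, Rational(1, 2)) = Mul(I, Pow(4371, Rational(1, 2)))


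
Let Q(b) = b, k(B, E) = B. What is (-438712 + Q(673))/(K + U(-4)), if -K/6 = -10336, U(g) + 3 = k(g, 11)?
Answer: -438039/62009 ≈ -7.0641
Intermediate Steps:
U(g) = -3 + g
K = 62016 (K = -6*(-10336) = 62016)
(-438712 + Q(673))/(K + U(-4)) = (-438712 + 673)/(62016 + (-3 - 4)) = -438039/(62016 - 7) = -438039/62009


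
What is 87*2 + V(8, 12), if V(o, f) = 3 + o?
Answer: 185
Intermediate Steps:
87*2 + V(8, 12) = 87*2 + (3 + 8) = 174 + 11 = 185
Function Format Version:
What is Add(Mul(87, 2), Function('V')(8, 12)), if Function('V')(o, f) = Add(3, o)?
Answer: 185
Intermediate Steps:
Add(Mul(87, 2), Function('V')(8, 12)) = Add(Mul(87, 2), Add(3, 8)) = Add(174, 11) = 185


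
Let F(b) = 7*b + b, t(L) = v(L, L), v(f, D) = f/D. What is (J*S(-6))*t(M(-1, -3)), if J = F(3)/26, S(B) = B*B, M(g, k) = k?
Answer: 432/13 ≈ 33.231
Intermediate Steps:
t(L) = 1 (t(L) = L/L = 1)
S(B) = B**2
F(b) = 8*b
J = 12/13 (J = (8*3)/26 = 24*(1/26) = 12/13 ≈ 0.92308)
(J*S(-6))*t(M(-1, -3)) = ((12/13)*(-6)**2)*1 = ((12/13)*36)*1 = (432/13)*1 = 432/13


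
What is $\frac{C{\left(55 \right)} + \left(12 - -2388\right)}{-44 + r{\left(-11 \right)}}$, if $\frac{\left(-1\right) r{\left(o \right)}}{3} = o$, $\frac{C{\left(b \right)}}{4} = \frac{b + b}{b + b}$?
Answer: $- \frac{2404}{11} \approx -218.55$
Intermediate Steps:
$C{\left(b \right)} = 4$ ($C{\left(b \right)} = 4 \frac{b + b}{b + b} = 4 \frac{2 b}{2 b} = 4 \cdot 2 b \frac{1}{2 b} = 4 \cdot 1 = 4$)
$r{\left(o \right)} = - 3 o$
$\frac{C{\left(55 \right)} + \left(12 - -2388\right)}{-44 + r{\left(-11 \right)}} = \frac{4 + \left(12 - -2388\right)}{-44 - -33} = \frac{4 + \left(12 + 2388\right)}{-44 + 33} = \frac{4 + 2400}{-11} = 2404 \left(- \frac{1}{11}\right) = - \frac{2404}{11}$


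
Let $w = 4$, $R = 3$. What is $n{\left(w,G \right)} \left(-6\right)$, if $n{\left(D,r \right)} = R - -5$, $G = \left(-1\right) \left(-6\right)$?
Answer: $-48$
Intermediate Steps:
$G = 6$
$n{\left(D,r \right)} = 8$ ($n{\left(D,r \right)} = 3 - -5 = 3 + 5 = 8$)
$n{\left(w,G \right)} \left(-6\right) = 8 \left(-6\right) = -48$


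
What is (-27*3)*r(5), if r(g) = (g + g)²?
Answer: -8100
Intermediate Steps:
r(g) = 4*g² (r(g) = (2*g)² = 4*g²)
(-27*3)*r(5) = (-27*3)*(4*5²) = -324*25 = -81*100 = -8100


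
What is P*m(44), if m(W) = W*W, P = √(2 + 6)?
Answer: 3872*√2 ≈ 5475.8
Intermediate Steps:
P = 2*√2 (P = √8 = 2*√2 ≈ 2.8284)
m(W) = W²
P*m(44) = (2*√2)*44² = (2*√2)*1936 = 3872*√2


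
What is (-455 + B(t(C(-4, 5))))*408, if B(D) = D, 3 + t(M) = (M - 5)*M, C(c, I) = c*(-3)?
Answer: -152592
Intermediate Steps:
C(c, I) = -3*c
t(M) = -3 + M*(-5 + M) (t(M) = -3 + (M - 5)*M = -3 + (-5 + M)*M = -3 + M*(-5 + M))
(-455 + B(t(C(-4, 5))))*408 = (-455 + (-3 + (-3*(-4))² - (-15)*(-4)))*408 = (-455 + (-3 + 12² - 5*12))*408 = (-455 + (-3 + 144 - 60))*408 = (-455 + 81)*408 = -374*408 = -152592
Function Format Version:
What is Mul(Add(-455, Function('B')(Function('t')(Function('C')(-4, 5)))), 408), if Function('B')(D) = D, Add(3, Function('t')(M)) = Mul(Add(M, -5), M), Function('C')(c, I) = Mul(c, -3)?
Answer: -152592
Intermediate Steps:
Function('C')(c, I) = Mul(-3, c)
Function('t')(M) = Add(-3, Mul(M, Add(-5, M))) (Function('t')(M) = Add(-3, Mul(Add(M, -5), M)) = Add(-3, Mul(Add(-5, M), M)) = Add(-3, Mul(M, Add(-5, M))))
Mul(Add(-455, Function('B')(Function('t')(Function('C')(-4, 5)))), 408) = Mul(Add(-455, Add(-3, Pow(Mul(-3, -4), 2), Mul(-5, Mul(-3, -4)))), 408) = Mul(Add(-455, Add(-3, Pow(12, 2), Mul(-5, 12))), 408) = Mul(Add(-455, Add(-3, 144, -60)), 408) = Mul(Add(-455, 81), 408) = Mul(-374, 408) = -152592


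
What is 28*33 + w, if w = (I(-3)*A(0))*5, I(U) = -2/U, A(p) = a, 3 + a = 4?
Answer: 2782/3 ≈ 927.33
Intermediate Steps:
a = 1 (a = -3 + 4 = 1)
A(p) = 1
w = 10/3 (w = (-2/(-3)*1)*5 = (-2*(-⅓)*1)*5 = ((⅔)*1)*5 = (⅔)*5 = 10/3 ≈ 3.3333)
28*33 + w = 28*33 + 10/3 = 924 + 10/3 = 2782/3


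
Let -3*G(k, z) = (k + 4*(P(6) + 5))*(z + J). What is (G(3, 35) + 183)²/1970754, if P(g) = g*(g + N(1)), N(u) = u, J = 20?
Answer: 49560968/8868393 ≈ 5.5885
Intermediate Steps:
P(g) = g*(1 + g) (P(g) = g*(g + 1) = g*(1 + g))
G(k, z) = -(20 + z)*(188 + k)/3 (G(k, z) = -(k + 4*(6*(1 + 6) + 5))*(z + 20)/3 = -(k + 4*(6*7 + 5))*(20 + z)/3 = -(k + 4*(42 + 5))*(20 + z)/3 = -(k + 4*47)*(20 + z)/3 = -(k + 188)*(20 + z)/3 = -(188 + k)*(20 + z)/3 = -(20 + z)*(188 + k)/3)
(G(3, 35) + 183)²/1970754 = ((-3760/3 - 188/3*35 - 20/3*3 - ⅓*3*35) + 183)²/1970754 = ((-3760/3 - 6580/3 - 20 - 35) + 183)²*(1/1970754) = (-10505/3 + 183)²*(1/1970754) = (-9956/3)²*(1/1970754) = (99121936/9)*(1/1970754) = 49560968/8868393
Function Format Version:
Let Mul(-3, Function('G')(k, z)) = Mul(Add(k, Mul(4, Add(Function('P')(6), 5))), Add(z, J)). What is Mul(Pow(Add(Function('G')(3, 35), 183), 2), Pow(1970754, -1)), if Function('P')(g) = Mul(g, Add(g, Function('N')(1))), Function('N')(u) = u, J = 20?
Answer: Rational(49560968, 8868393) ≈ 5.5885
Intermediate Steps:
Function('P')(g) = Mul(g, Add(1, g)) (Function('P')(g) = Mul(g, Add(g, 1)) = Mul(g, Add(1, g)))
Function('G')(k, z) = Mul(Rational(-1, 3), Add(20, z), Add(188, k)) (Function('G')(k, z) = Mul(Rational(-1, 3), Mul(Add(k, Mul(4, Add(Mul(6, Add(1, 6)), 5))), Add(z, 20))) = Mul(Rational(-1, 3), Mul(Add(k, Mul(4, Add(Mul(6, 7), 5))), Add(20, z))) = Mul(Rational(-1, 3), Mul(Add(k, Mul(4, Add(42, 5))), Add(20, z))) = Mul(Rational(-1, 3), Mul(Add(k, Mul(4, 47)), Add(20, z))) = Mul(Rational(-1, 3), Mul(Add(k, 188), Add(20, z))) = Mul(Rational(-1, 3), Mul(Add(188, k), Add(20, z))) = Mul(Rational(-1, 3), Mul(Add(20, z), Add(188, k))) = Mul(Rational(-1, 3), Add(20, z), Add(188, k)))
Mul(Pow(Add(Function('G')(3, 35), 183), 2), Pow(1970754, -1)) = Mul(Pow(Add(Add(Rational(-3760, 3), Mul(Rational(-188, 3), 35), Mul(Rational(-20, 3), 3), Mul(Rational(-1, 3), 3, 35)), 183), 2), Pow(1970754, -1)) = Mul(Pow(Add(Add(Rational(-3760, 3), Rational(-6580, 3), -20, -35), 183), 2), Rational(1, 1970754)) = Mul(Pow(Add(Rational(-10505, 3), 183), 2), Rational(1, 1970754)) = Mul(Pow(Rational(-9956, 3), 2), Rational(1, 1970754)) = Mul(Rational(99121936, 9), Rational(1, 1970754)) = Rational(49560968, 8868393)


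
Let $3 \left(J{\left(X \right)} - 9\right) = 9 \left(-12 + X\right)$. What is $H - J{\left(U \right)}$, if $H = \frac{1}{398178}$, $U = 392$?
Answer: $- \frac{457506521}{398178} \approx -1149.0$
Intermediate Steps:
$J{\left(X \right)} = -27 + 3 X$ ($J{\left(X \right)} = 9 + \frac{9 \left(-12 + X\right)}{3} = 9 + \frac{-108 + 9 X}{3} = 9 + \left(-36 + 3 X\right) = -27 + 3 X$)
$H = \frac{1}{398178} \approx 2.5114 \cdot 10^{-6}$
$H - J{\left(U \right)} = \frac{1}{398178} - \left(-27 + 3 \cdot 392\right) = \frac{1}{398178} - \left(-27 + 1176\right) = \frac{1}{398178} - 1149 = - \frac{457506521}{398178}$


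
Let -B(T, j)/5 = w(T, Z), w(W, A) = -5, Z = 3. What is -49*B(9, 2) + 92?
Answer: -1133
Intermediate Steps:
B(T, j) = 25 (B(T, j) = -5*(-5) = 25)
-49*B(9, 2) + 92 = -49*25 + 92 = -1225 + 92 = -1133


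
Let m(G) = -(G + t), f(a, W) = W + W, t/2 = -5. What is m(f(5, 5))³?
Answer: 0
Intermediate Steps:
t = -10 (t = 2*(-5) = -10)
f(a, W) = 2*W
m(G) = 10 - G (m(G) = -(G - 10) = -(-10 + G) = 10 - G)
m(f(5, 5))³ = (10 - 2*5)³ = (10 - 1*10)³ = (10 - 10)³ = 0³ = 0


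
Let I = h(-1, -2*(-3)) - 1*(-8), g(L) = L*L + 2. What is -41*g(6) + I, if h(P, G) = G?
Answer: -1544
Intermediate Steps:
g(L) = 2 + L² (g(L) = L² + 2 = 2 + L²)
I = 14 (I = -2*(-3) - 1*(-8) = 6 + 8 = 14)
-41*g(6) + I = -41*(2 + 6²) + 14 = -41*(2 + 36) + 14 = -41*38 + 14 = -1558 + 14 = -1544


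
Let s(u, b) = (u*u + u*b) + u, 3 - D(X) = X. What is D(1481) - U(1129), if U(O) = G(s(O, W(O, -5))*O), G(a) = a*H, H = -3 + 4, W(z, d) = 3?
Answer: -1444169731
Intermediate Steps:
H = 1
D(X) = 3 - X
s(u, b) = u + u**2 + b*u (s(u, b) = (u**2 + b*u) + u = u + u**2 + b*u)
G(a) = a (G(a) = a*1 = a)
U(O) = O**2*(4 + O) (U(O) = (O*(1 + 3 + O))*O = (O*(4 + O))*O = O**2*(4 + O))
D(1481) - U(1129) = (3 - 1*1481) - 1129**2*(4 + 1129) = (3 - 1481) - 1274641*1133 = -1478 - 1*1444168253 = -1478 - 1444168253 = -1444169731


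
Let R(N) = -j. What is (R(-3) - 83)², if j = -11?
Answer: 5184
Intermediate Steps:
R(N) = 11 (R(N) = -1*(-11) = 11)
(R(-3) - 83)² = (11 - 83)² = (-72)² = 5184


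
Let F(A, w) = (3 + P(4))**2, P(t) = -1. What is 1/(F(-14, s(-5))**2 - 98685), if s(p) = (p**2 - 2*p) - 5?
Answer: -1/98669 ≈ -1.0135e-5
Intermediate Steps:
s(p) = -5 + p**2 - 2*p
F(A, w) = 4 (F(A, w) = (3 - 1)**2 = 2**2 = 4)
1/(F(-14, s(-5))**2 - 98685) = 1/(4**2 - 98685) = 1/(16 - 98685) = 1/(-98669) = -1/98669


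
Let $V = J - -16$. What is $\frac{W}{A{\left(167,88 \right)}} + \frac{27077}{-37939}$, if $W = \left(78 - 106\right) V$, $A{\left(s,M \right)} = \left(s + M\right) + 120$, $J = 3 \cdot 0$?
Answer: $- \frac{27150547}{14227125} \approx -1.9084$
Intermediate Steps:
$J = 0$
$V = 16$ ($V = 0 - -16 = 0 + 16 = 16$)
$A{\left(s,M \right)} = 120 + M + s$ ($A{\left(s,M \right)} = \left(M + s\right) + 120 = 120 + M + s$)
$W = -448$ ($W = \left(78 - 106\right) 16 = \left(-28\right) 16 = -448$)
$\frac{W}{A{\left(167,88 \right)}} + \frac{27077}{-37939} = - \frac{448}{120 + 88 + 167} + \frac{27077}{-37939} = - \frac{448}{375} + 27077 \left(- \frac{1}{37939}\right) = \left(-448\right) \frac{1}{375} - \frac{27077}{37939} = - \frac{448}{375} - \frac{27077}{37939} = - \frac{27150547}{14227125}$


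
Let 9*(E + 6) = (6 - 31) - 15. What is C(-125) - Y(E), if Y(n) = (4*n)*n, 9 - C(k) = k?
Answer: -24490/81 ≈ -302.35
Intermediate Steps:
C(k) = 9 - k
E = -94/9 (E = -6 + ((6 - 31) - 15)/9 = -6 + (-25 - 15)/9 = -6 + (⅑)*(-40) = -6 - 40/9 = -94/9 ≈ -10.444)
Y(n) = 4*n²
C(-125) - Y(E) = (9 - 1*(-125)) - 4*(-94/9)² = (9 + 125) - 4*8836/81 = 134 - 1*35344/81 = 134 - 35344/81 = -24490/81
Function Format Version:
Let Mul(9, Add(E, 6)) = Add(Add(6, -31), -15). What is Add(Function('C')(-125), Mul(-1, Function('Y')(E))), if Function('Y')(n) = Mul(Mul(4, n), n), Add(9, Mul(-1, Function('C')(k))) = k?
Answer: Rational(-24490, 81) ≈ -302.35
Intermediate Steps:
Function('C')(k) = Add(9, Mul(-1, k))
E = Rational(-94, 9) (E = Add(-6, Mul(Rational(1, 9), Add(Add(6, -31), -15))) = Add(-6, Mul(Rational(1, 9), Add(-25, -15))) = Add(-6, Mul(Rational(1, 9), -40)) = Add(-6, Rational(-40, 9)) = Rational(-94, 9) ≈ -10.444)
Function('Y')(n) = Mul(4, Pow(n, 2))
Add(Function('C')(-125), Mul(-1, Function('Y')(E))) = Add(Add(9, Mul(-1, -125)), Mul(-1, Mul(4, Pow(Rational(-94, 9), 2)))) = Add(Add(9, 125), Mul(-1, Mul(4, Rational(8836, 81)))) = Add(134, Mul(-1, Rational(35344, 81))) = Add(134, Rational(-35344, 81)) = Rational(-24490, 81)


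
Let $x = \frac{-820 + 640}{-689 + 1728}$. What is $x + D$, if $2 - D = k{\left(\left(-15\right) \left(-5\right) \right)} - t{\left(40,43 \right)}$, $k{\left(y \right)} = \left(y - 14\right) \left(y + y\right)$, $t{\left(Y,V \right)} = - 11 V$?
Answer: $- \frac{9996399}{1039} \approx -9621.2$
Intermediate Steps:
$k{\left(y \right)} = 2 y \left(-14 + y\right)$ ($k{\left(y \right)} = \left(-14 + y\right) 2 y = 2 y \left(-14 + y\right)$)
$x = - \frac{180}{1039} \approx -0.17324$
$D = -9621$ ($D = 2 - \left(2 \left(\left(-15\right) \left(-5\right)\right) \left(-14 - -75\right) - \left(-11\right) 43\right) = 2 - \left(2 \cdot 75 \left(-14 + 75\right) - -473\right) = 2 - \left(2 \cdot 75 \cdot 61 + 473\right) = 2 - \left(9150 + 473\right) = 2 - 9623 = -9621$)
$x + D = - \frac{180}{1039} - 9621 = - \frac{9996399}{1039}$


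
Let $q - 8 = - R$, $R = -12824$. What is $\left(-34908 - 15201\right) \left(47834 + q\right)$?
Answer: $-3039912594$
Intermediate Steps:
$q = 12832$ ($q = 8 - -12824 = 8 + 12824 = 12832$)
$\left(-34908 - 15201\right) \left(47834 + q\right) = \left(-34908 - 15201\right) \left(47834 + 12832\right) = \left(-50109\right) 60666 = -3039912594$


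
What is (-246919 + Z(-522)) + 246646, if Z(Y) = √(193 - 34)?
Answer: -273 + √159 ≈ -260.39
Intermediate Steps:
Z(Y) = √159
(-246919 + Z(-522)) + 246646 = (-246919 + √159) + 246646 = -273 + √159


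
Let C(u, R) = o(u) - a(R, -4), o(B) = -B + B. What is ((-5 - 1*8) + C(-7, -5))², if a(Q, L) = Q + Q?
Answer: 9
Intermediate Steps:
o(B) = 0
a(Q, L) = 2*Q
C(u, R) = -2*R (C(u, R) = 0 - 2*R = -2*R)
((-5 - 1*8) + C(-7, -5))² = ((-5 - 1*8) - 2*(-5))² = ((-5 - 8) + 10)² = (-13 + 10)² = (-3)² = 9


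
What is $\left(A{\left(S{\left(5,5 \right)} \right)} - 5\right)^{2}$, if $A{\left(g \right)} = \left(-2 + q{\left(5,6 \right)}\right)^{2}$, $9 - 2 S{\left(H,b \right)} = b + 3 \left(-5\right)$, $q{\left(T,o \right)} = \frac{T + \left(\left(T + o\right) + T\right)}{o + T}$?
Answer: $\frac{364816}{14641} \approx 24.917$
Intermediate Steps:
$q{\left(T,o \right)} = \frac{o + 3 T}{T + o}$ ($q{\left(T,o \right)} = \frac{T + \left(o + 2 T\right)}{T + o} = \frac{o + 3 T}{T + o}$)
$S{\left(H,b \right)} = 12 - \frac{b}{2}$ ($S{\left(H,b \right)} = \frac{9}{2} - \frac{b + 3 \left(-5\right)}{2} = \frac{9}{2} - \frac{b - 15}{2} = \frac{9}{2} - \frac{-15 + b}{2} = \frac{9}{2} - \left(- \frac{15}{2} + \frac{b}{2}\right) = 12 - \frac{b}{2}$)
$A{\left(g \right)} = \frac{1}{121}$ ($A{\left(g \right)} = \left(-2 + \frac{6 + 3 \cdot 5}{5 + 6}\right)^{2} = \left(-2 + \frac{6 + 15}{11}\right)^{2} = \left(-2 + \frac{1}{11} \cdot 21\right)^{2} = \left(-2 + \frac{21}{11}\right)^{2} = \left(- \frac{1}{11}\right)^{2} = \frac{1}{121}$)
$\left(A{\left(S{\left(5,5 \right)} \right)} - 5\right)^{2} = \left(\frac{1}{121} - 5\right)^{2} = \left(- \frac{604}{121}\right)^{2} = \frac{364816}{14641}$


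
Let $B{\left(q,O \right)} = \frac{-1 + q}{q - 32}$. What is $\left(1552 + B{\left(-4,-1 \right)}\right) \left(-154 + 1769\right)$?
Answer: $\frac{90241355}{36} \approx 2.5067 \cdot 10^{6}$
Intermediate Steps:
$B{\left(q,O \right)} = \frac{-1 + q}{-32 + q}$
$\left(1552 + B{\left(-4,-1 \right)}\right) \left(-154 + 1769\right) = \left(1552 + \frac{-1 - 4}{-32 - 4}\right) \left(-154 + 1769\right) = \left(1552 + \frac{1}{-36} \left(-5\right)\right) 1615 = \left(1552 - - \frac{5}{36}\right) 1615 = \left(1552 + \frac{5}{36}\right) 1615 = \frac{55877}{36} \cdot 1615 = \frac{90241355}{36}$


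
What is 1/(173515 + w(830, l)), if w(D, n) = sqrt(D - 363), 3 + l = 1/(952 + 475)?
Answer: 173515/30107454758 - sqrt(467)/30107454758 ≈ 5.7625e-6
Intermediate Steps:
l = -4280/1427 (l = -3 + 1/(952 + 475) = -3 + 1/1427 = -4280/1427 ≈ -2.9993)
w(D, n) = sqrt(-363 + D)
1/(173515 + w(830, l)) = 1/(173515 + sqrt(-363 + 830)) = 1/(173515 + sqrt(467))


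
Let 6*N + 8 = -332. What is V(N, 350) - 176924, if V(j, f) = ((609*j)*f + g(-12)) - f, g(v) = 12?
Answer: -12255762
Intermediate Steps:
N = -170/3 (N = -4/3 + (⅙)*(-332) = -4/3 - 166/3 = -170/3 ≈ -56.667)
V(j, f) = 12 - f + 609*f*j (V(j, f) = ((609*j)*f + 12) - f = (609*f*j + 12) - f = (12 + 609*f*j) - f = 12 - f + 609*f*j)
V(N, 350) - 176924 = (12 - 1*350 + 609*350*(-170/3)) - 176924 = (12 - 350 - 12078500) - 176924 = -12078838 - 176924 = -12255762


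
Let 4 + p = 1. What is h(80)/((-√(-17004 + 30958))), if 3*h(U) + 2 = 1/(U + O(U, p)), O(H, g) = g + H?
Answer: 313*√13954/6572334 ≈ 0.0056257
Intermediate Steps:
p = -3 (p = -4 + 1 = -3)
O(H, g) = H + g
h(U) = -⅔ + 1/(3*(-3 + 2*U)) (h(U) = -⅔ + 1/(3*(U + (U - 3))) = -⅔ + 1/(3*(U + (-3 + U))) = -⅔ + 1/(3*(-3 + 2*U)))
h(80)/((-√(-17004 + 30958))) = ((7 - 4*80)/(3*(-3 + 2*80)))/((-√(-17004 + 30958))) = ((7 - 320)/(3*(-3 + 160)))/((-√13954)) = ((⅓)*(-313)/157)*(-√13954/13954) = ((⅓)*(1/157)*(-313))*(-√13954/13954) = -(-313)*√13954/6572334 = 313*√13954/6572334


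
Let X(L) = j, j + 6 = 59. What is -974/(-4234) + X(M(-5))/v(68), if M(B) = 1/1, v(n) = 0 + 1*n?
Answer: 145317/143956 ≈ 1.0095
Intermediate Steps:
j = 53 (j = -6 + 59 = 53)
v(n) = n (v(n) = 0 + n = n)
M(B) = 1
X(L) = 53
-974/(-4234) + X(M(-5))/v(68) = -974/(-4234) + 53/68 = -974*(-1/4234) + 53*(1/68) = 487/2117 + 53/68 = 145317/143956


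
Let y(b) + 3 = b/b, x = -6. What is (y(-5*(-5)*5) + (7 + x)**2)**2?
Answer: 1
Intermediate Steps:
y(b) = -2 (y(b) = -3 + b/b = -3 + 1 = -2)
(y(-5*(-5)*5) + (7 + x)**2)**2 = (-2 + (7 - 6)**2)**2 = (-2 + 1**2)**2 = (-2 + 1)**2 = (-1)**2 = 1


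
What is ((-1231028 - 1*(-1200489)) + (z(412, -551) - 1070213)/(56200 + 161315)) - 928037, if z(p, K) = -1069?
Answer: -69501909974/72505 ≈ -9.5858e+5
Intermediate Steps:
((-1231028 - 1*(-1200489)) + (z(412, -551) - 1070213)/(56200 + 161315)) - 928037 = ((-1231028 - 1*(-1200489)) + (-1069 - 1070213)/(56200 + 161315)) - 928037 = ((-1231028 + 1200489) - 1071282/217515) - 928037 = (-30539 - 1071282*1/217515) - 928037 = (-30539 - 357094/72505) - 928037 = -2214587289/72505 - 928037 = -69501909974/72505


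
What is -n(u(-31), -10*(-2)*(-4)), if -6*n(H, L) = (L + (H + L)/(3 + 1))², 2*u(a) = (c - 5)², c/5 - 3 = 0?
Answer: 30625/24 ≈ 1276.0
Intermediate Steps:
c = 15 (c = 15 + 5*0 = 15 + 0 = 15)
u(a) = 50 (u(a) = (15 - 5)²/2 = (½)*10² = (½)*100 = 50)
n(H, L) = -(H/4 + 5*L/4)²/6 (n(H, L) = -(L + (H + L)/(3 + 1))²/6 = -(L + (H + L)/4)²/6 = -(L + (H + L)*(¼))²/6 = -(L + (H/4 + L/4))²/6 = -(H/4 + 5*L/4)²/6)
-n(u(-31), -10*(-2)*(-4)) = -(-1)*(50 + 5*(-10*(-2)*(-4)))²/96 = -(-1)*(50 + 5*(20*(-4)))²/96 = -(-1)*(50 + 5*(-80))²/96 = -(-1)*(50 - 400)²/96 = -(-1)*(-350)²/96 = -(-1)*122500/96 = -1*(-30625/24) = 30625/24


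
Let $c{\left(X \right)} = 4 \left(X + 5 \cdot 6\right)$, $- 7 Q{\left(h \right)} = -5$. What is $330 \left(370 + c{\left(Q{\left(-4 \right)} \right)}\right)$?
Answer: $\frac{1138500}{7} \approx 1.6264 \cdot 10^{5}$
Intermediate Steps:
$Q{\left(h \right)} = \frac{5}{7}$ ($Q{\left(h \right)} = \left(- \frac{1}{7}\right) \left(-5\right) = \frac{5}{7}$)
$c{\left(X \right)} = 120 + 4 X$ ($c{\left(X \right)} = 4 \left(X + 30\right) = 4 \left(30 + X\right) = 120 + 4 X$)
$330 \left(370 + c{\left(Q{\left(-4 \right)} \right)}\right) = 330 \left(370 + \left(120 + 4 \cdot \frac{5}{7}\right)\right) = 330 \left(370 + \left(120 + \frac{20}{7}\right)\right) = 330 \left(370 + \frac{860}{7}\right) = 330 \cdot \frac{3450}{7} = \frac{1138500}{7}$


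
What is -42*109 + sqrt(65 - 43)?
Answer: -4578 + sqrt(22) ≈ -4573.3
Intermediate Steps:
-42*109 + sqrt(65 - 43) = -4578 + sqrt(22)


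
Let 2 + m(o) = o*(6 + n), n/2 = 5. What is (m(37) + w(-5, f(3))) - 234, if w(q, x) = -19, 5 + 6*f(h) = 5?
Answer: 337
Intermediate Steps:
n = 10 (n = 2*5 = 10)
f(h) = 0 (f(h) = -⅚ + (⅙)*5 = -⅚ + ⅚ = 0)
m(o) = -2 + 16*o (m(o) = -2 + o*(6 + 10) = -2 + o*16 = -2 + 16*o)
(m(37) + w(-5, f(3))) - 234 = ((-2 + 16*37) - 19) - 234 = ((-2 + 592) - 19) - 234 = (590 - 19) - 234 = 571 - 234 = 337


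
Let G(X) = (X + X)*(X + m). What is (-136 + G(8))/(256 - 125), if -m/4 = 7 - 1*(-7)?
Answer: -904/131 ≈ -6.9008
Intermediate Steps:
m = -56 (m = -4*(7 - 1*(-7)) = -4*(7 + 7) = -4*14 = -56)
G(X) = 2*X*(-56 + X) (G(X) = (X + X)*(X - 56) = (2*X)*(-56 + X) = 2*X*(-56 + X))
(-136 + G(8))/(256 - 125) = (-136 + 2*8*(-56 + 8))/(256 - 125) = (-136 + 2*8*(-48))/131 = (-136 - 768)*(1/131) = -904*1/131 = -904/131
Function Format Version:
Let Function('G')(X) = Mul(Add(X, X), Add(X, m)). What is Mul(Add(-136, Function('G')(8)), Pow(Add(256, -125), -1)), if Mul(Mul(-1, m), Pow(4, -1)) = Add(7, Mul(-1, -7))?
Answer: Rational(-904, 131) ≈ -6.9008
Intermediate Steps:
m = -56 (m = Mul(-4, Add(7, Mul(-1, -7))) = Mul(-4, Add(7, 7)) = Mul(-4, 14) = -56)
Function('G')(X) = Mul(2, X, Add(-56, X)) (Function('G')(X) = Mul(Add(X, X), Add(X, -56)) = Mul(Mul(2, X), Add(-56, X)) = Mul(2, X, Add(-56, X)))
Mul(Add(-136, Function('G')(8)), Pow(Add(256, -125), -1)) = Mul(Add(-136, Mul(2, 8, Add(-56, 8))), Pow(Add(256, -125), -1)) = Mul(Add(-136, Mul(2, 8, -48)), Pow(131, -1)) = Mul(Add(-136, -768), Rational(1, 131)) = Mul(-904, Rational(1, 131)) = Rational(-904, 131)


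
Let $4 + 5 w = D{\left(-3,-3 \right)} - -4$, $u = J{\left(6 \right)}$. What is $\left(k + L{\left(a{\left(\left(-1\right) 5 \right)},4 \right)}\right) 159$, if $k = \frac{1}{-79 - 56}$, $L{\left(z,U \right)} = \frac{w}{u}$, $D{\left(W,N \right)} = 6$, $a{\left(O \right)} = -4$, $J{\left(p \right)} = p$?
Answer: $\frac{1378}{45} \approx 30.622$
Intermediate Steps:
$u = 6$
$w = \frac{6}{5}$ ($w = - \frac{4}{5} + \frac{6 - -4}{5} = - \frac{4}{5} + \frac{6 + 4}{5} = - \frac{4}{5} + \frac{1}{5} \cdot 10 = - \frac{4}{5} + 2 = \frac{6}{5} \approx 1.2$)
$L{\left(z,U \right)} = \frac{1}{5}$ ($L{\left(z,U \right)} = \frac{6}{5 \cdot 6} = \frac{6}{5} \cdot \frac{1}{6} = \frac{1}{5}$)
$k = - \frac{1}{135}$ ($k = \frac{1}{-135} = - \frac{1}{135} \approx -0.0074074$)
$\left(k + L{\left(a{\left(\left(-1\right) 5 \right)},4 \right)}\right) 159 = \left(- \frac{1}{135} + \frac{1}{5}\right) 159 = \frac{26}{135} \cdot 159 = \frac{1378}{45}$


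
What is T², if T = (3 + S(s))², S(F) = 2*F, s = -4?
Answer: 625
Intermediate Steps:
T = 25 (T = (3 + 2*(-4))² = (3 - 8)² = (-5)² = 25)
T² = 25² = 625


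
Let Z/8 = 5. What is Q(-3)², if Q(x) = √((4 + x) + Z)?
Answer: 41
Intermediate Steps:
Z = 40 (Z = 8*5 = 40)
Q(x) = √(44 + x) (Q(x) = √((4 + x) + 40) = √(44 + x))
Q(-3)² = (√(44 - 3))² = (√41)² = 41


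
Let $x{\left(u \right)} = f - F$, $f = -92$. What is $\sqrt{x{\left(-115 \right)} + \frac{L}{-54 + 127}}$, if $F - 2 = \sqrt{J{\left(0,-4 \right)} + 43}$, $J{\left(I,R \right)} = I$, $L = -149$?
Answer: $\frac{\sqrt{-511803 - 5329 \sqrt{43}}}{73} \approx 10.129 i$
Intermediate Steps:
$F = 2 + \sqrt{43}$ ($F = 2 + \sqrt{0 + 43} = 2 + \sqrt{43} \approx 8.5574$)
$x{\left(u \right)} = -94 - \sqrt{43}$ ($x{\left(u \right)} = -92 - \left(2 + \sqrt{43}\right) = -94 - \sqrt{43}$)
$\sqrt{x{\left(-115 \right)} + \frac{L}{-54 + 127}} = \sqrt{\left(-94 - \sqrt{43}\right) + \frac{1}{-54 + 127} \left(-149\right)} = \sqrt{\left(-94 - \sqrt{43}\right) + \frac{1}{73} \left(-149\right)} = \sqrt{\left(-94 - \sqrt{43}\right) - \frac{149}{73}} = \sqrt{- \frac{7011}{73} - \sqrt{43}}$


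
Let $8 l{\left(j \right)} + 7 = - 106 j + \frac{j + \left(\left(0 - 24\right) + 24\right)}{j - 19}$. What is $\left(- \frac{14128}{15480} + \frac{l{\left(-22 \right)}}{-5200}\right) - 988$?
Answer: $- \frac{652785710809}{660067200} \approx -988.97$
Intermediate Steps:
$l{\left(j \right)} = - \frac{7}{8} - \frac{53 j}{4} + \frac{j}{8 \left(-19 + j\right)}$ ($l{\left(j \right)} = - \frac{7}{8} + \frac{- 106 j + \frac{j + \left(\left(0 - 24\right) + 24\right)}{j - 19}}{8} = - \frac{7}{8} + \frac{- 106 j + \frac{j + \left(-24 + 24\right)}{-19 + j}}{8} = - \frac{7}{8} + \frac{- 106 j + \frac{j + 0}{-19 + j}}{8} = - \frac{7}{8} + \frac{- 106 j + \frac{j}{-19 + j}}{8} = - \frac{7}{8} - \left(\frac{53 j}{4} - \frac{j}{8 \left(-19 + j\right)}\right) = - \frac{7}{8} - \frac{53 j}{4} + \frac{j}{8 \left(-19 + j\right)}$)
$\left(- \frac{14128}{15480} + \frac{l{\left(-22 \right)}}{-5200}\right) - 988 = \left(- \frac{14128}{15480} + \frac{\frac{1}{8} \frac{1}{-19 - 22} \left(133 - 106 \left(-22\right)^{2} + 2008 \left(-22\right)\right)}{-5200}\right) - 988 = \left(\left(-14128\right) \frac{1}{15480} + \frac{133 - 51304 - 44176}{8 \left(-41\right)} \left(- \frac{1}{5200}\right)\right) - 988 = \left(- \frac{1766}{1935} + \frac{1}{8} \left(- \frac{1}{41}\right) \left(133 - 51304 - 44176\right) \left(- \frac{1}{5200}\right)\right) - 988 = \left(- \frac{1766}{1935} + \frac{1}{8} \left(- \frac{1}{41}\right) \left(-95347\right) \left(- \frac{1}{5200}\right)\right) - 988 = \left(- \frac{1766}{1935} + \frac{95347}{328} \left(- \frac{1}{5200}\right)\right) - 988 = \left(- \frac{1766}{1935} - \frac{95347}{1705600}\right) - 988 = - \frac{639317209}{660067200} - 988 = - \frac{652785710809}{660067200}$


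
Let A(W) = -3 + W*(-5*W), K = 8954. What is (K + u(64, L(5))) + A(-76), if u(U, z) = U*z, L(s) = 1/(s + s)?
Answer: -99613/5 ≈ -19923.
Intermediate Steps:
L(s) = 1/(2*s)
A(W) = -3 - 5*W²
(K + u(64, L(5))) + A(-76) = (8954 + 64*((½)/5)) + (-3 - 5*(-76)²) = (8954 + 64*((½)*(⅕))) + (-3 - 5*5776) = (8954 + 64*(⅒)) + (-3 - 28880) = (8954 + 32/5) - 28883 = 44802/5 - 28883 = -99613/5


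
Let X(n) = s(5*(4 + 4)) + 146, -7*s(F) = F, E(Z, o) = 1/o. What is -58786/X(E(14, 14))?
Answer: -205751/491 ≈ -419.04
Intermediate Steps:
s(F) = -F/7
X(n) = 982/7 (X(n) = -5*(4 + 4)/7 + 146 = -5*8/7 + 146 = -⅐*40 + 146 = -40/7 + 146 = 982/7)
-58786/X(E(14, 14)) = -58786/982/7 = -58786*7/982 = -205751/491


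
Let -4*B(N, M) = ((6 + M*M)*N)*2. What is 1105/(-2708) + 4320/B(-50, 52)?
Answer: -6316519/18346700 ≈ -0.34429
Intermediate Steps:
B(N, M) = -N*(6 + M²)/2 (B(N, M) = -(6 + M*M)*N*2/4 = -(6 + M²)*N*2/4 = -N*(6 + M²)*2/4 = -N*(6 + M²)/2)
1105/(-2708) + 4320/B(-50, 52) = 1105/(-2708) + 4320/((-½*(-50)*(6 + 52²))) = 1105*(-1/2708) + 4320/((-½*(-50)*(6 + 2704))) = -1105/2708 + 4320/((-½*(-50)*2710)) = -1105/2708 + 4320/67750 = -1105/2708 + 4320*(1/67750) = -1105/2708 + 432/6775 = -6316519/18346700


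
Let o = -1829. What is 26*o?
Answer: -47554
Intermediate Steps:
26*o = 26*(-1829) = -47554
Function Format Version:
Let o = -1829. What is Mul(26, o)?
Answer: -47554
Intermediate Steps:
Mul(26, o) = Mul(26, -1829) = -47554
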